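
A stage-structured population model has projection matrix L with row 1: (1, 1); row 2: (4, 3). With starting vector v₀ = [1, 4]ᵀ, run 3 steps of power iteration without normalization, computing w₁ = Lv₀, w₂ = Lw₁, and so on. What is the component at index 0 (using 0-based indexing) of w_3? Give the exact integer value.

w1 = Lv₀ = (5, 16)
w2 = Lw1 = (21, 68)
w3 = Lw2 = (89, 288)
The requested component of w3 is 89.

89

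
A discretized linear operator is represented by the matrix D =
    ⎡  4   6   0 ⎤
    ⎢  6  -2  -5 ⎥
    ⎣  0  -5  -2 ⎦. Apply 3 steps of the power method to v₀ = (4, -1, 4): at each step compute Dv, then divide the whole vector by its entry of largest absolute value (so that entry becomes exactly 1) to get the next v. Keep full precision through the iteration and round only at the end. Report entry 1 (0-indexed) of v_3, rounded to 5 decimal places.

0.65982

Dv0 = (10.000000, 6.000000, -3.000000); divide by 10.000000 → v1 = (1.000000, 0.600000, -0.300000)
Dv1 = (7.600000, 6.300000, -2.400000); divide by 7.600000 → v2 = (1.000000, 0.828947, -0.315789)
Dv2 = (8.973684, 5.921053, -3.513158); divide by 8.973684 → v3 = (1.000000, 0.659824, -0.391496)
Requested entry of v3: 450/682 = 0.65982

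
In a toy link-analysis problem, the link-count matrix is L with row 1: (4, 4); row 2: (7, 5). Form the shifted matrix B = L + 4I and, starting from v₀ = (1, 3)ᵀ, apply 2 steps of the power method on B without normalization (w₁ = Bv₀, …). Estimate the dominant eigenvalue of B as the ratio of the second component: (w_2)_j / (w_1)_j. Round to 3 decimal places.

13.118

B = L + 4I has rows (8, 4); (7, 9)
w1 = Bv₀ = (8·1 + 4·3; 7·1 + 9·3) = (20, 34)
w2 = Bw1 = (8·20 + 4·34; 7·20 + 9·34) = (296, 446)
Ratio: 446/34 = 13.118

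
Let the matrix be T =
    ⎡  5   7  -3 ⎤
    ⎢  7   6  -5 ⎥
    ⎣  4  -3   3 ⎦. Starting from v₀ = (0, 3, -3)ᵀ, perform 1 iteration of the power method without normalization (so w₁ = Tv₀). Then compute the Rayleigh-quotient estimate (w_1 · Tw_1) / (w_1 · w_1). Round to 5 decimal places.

w1 = Tv₀ = (30, 33, -18)
Tw1 = (435, 498, -33)
w1·Tw1 = 30·435 + 33·498 + (-18)·(-33) = 30078; w1·w1 = 30·30 + 33·33 + (-18)·(-18) = 2313
λ ≈ 30078/2313 = 13.00389

13.00389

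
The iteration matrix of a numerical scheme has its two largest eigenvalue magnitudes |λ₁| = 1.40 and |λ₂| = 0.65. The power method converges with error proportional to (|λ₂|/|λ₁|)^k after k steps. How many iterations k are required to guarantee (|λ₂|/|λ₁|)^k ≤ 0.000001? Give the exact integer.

|λ₂/λ₁| = 0.65/1.40 = 0.46429
Need k ≥ ln(0.000001) / ln(0.46429) = -13.8155 / -0.7673 ≈ 18.006
Smallest integer k satisfying the bound: 19

19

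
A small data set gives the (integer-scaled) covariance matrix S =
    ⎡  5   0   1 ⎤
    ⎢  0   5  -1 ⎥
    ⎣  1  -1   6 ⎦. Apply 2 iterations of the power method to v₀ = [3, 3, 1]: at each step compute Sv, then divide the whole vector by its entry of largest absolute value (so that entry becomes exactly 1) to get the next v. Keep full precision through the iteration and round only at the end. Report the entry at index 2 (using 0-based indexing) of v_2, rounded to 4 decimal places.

0.4419

Sv0 = (16.00000, 14.00000, 6.00000); divide by 16.00000 → v1 = (1.00000, 0.87500, 0.37500)
Sv1 = (5.37500, 4.00000, 2.37500); divide by 5.37500 → v2 = (1.00000, 0.74419, 0.44186)
Requested entry of v2: 38/86 = 0.4419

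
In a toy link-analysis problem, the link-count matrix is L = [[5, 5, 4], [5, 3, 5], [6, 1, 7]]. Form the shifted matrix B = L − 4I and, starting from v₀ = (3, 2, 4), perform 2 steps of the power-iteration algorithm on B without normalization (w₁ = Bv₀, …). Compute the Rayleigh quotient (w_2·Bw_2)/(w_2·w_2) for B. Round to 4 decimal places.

9.8380

B = L − 4I has rows (1, 5, 4); (5, -1, 5); (6, 1, 3)
w1 = Bv₀ = (1·3 + 5·2 + 4·4; 5·3 + (-1)·2 + 5·4; 6·3 + 1·2 + 3·4) = (29, 33, 32)
w2 = Bw1 = (1·29 + 5·33 + 4·32; 5·29 + (-1)·33 + 5·32; 6·29 + 1·33 + 3·32) = (322, 272, 303)
Bw2 = (2894, 2853, 3113)
w2·Bw2 = 2651123; w2·w2 = 269477; μ ≈ 2651123/269477 = 9.8380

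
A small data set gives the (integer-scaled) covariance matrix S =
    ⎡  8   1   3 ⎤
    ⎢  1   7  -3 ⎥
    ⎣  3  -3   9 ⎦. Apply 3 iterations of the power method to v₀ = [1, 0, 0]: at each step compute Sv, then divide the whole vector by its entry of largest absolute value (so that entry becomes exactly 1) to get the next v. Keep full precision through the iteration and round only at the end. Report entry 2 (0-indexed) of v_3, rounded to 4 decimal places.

0.8571

Sv0 = (8.00000, 1.00000, 3.00000); divide by 8.00000 → v1 = (1.00000, 0.12500, 0.37500)
Sv1 = (9.25000, 0.75000, 6.00000); divide by 9.25000 → v2 = (1.00000, 0.08108, 0.64865)
Sv2 = (10.02703, -0.37838, 8.59459); divide by 10.02703 → v3 = (1.00000, -0.03774, 0.85714)
Requested entry of v3: 636/742 = 0.8571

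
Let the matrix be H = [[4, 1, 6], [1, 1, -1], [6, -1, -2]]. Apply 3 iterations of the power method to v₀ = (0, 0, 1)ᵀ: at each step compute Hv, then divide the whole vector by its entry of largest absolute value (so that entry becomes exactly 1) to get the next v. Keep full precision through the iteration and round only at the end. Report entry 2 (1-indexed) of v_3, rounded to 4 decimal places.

-0.0774

Hv0 = (6.00000, -1.00000, -2.00000); divide by 6.00000 → v1 = (1.00000, -0.16667, -0.33333)
Hv1 = (1.83333, 1.16667, 6.83333); divide by 6.83333 → v2 = (0.26829, 0.17073, 1.00000)
Hv2 = (7.24390, -0.56098, -0.56098); divide by 7.24390 → v3 = (1.00000, -0.07744, -0.07744)
Requested entry of v3: -23/297 = -0.0774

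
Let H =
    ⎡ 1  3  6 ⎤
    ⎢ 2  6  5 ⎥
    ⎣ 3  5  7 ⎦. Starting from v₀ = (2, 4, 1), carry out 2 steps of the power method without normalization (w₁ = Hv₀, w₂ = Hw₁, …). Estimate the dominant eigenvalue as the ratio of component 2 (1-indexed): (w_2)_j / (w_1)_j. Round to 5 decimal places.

12.21212

w1 = Hv₀ = (1·2 + 3·4 + 6·1; 2·2 + 6·4 + 5·1; 3·2 + 5·4 + 7·1) = (20, 33, 33)
w2 = Hw1 = (1·20 + 3·33 + 6·33; 2·20 + 6·33 + 5·33; 3·20 + 5·33 + 7·33) = (317, 403, 456)
Ratio at component: 403 / 33 = 12.21212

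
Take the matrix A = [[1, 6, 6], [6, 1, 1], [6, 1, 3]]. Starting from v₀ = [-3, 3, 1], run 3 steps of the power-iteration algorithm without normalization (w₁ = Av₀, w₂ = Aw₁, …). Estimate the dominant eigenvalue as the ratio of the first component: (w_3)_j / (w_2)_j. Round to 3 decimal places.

λ ≈ -6.822

w1 = Av₀ = (21, -14, -12)
w2 = Aw1 = (-135, 100, 76)
w3 = Aw2 = (921, -634, -482)
Ratio at component: 921 / -135 = -6.822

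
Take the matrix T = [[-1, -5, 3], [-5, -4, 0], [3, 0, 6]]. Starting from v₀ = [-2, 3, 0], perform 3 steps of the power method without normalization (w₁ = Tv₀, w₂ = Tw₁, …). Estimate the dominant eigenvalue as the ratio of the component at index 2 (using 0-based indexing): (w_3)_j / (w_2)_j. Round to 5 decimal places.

λ ≈ 5.80000

w1 = Tv₀ = ((-1)·(-2) + (-5)·3 + 3·0; (-5)·(-2) + (-4)·3 + 0·0; 3·(-2) + 0·3 + 6·0) = (-13, -2, -6)
w2 = Tw1 = ((-1)·(-13) + (-5)·(-2) + 3·(-6); (-5)·(-13) + (-4)·(-2) + 0·(-6); 3·(-13) + 0·(-2) + 6·(-6)) = (5, 73, -75)
w3 = Tw2 = (-595, -317, -435)
Ratio at component: -435 / -75 = 5.80000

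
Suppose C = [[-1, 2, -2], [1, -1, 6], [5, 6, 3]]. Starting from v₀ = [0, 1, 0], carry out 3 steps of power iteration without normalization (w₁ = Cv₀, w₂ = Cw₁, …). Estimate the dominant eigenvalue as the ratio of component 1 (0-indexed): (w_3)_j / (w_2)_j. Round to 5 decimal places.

λ ≈ 1.97436

w1 = Cv₀ = ((-1)·0 + 2·1 + (-2)·0; 1·0 + (-1)·1 + 6·0; 5·0 + 6·1 + 3·0) = (2, -1, 6)
w2 = Cw1 = ((-1)·2 + 2·(-1) + (-2)·6; 1·2 + (-1)·(-1) + 6·6; 5·2 + 6·(-1) + 3·6) = (-16, 39, 22)
w3 = Cw2 = (50, 77, 220)
Ratio at component: 77 / 39 = 1.97436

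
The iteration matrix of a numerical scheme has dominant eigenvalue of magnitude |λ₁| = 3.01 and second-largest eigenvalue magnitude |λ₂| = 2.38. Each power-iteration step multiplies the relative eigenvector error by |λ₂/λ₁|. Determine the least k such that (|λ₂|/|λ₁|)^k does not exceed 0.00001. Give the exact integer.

|λ₂/λ₁| = 2.38/3.01 = 0.79070
Need k ≥ ln(0.00001) / ln(0.79070) = -11.5129 / -0.2348 ≈ 49.025
Smallest integer k satisfying the bound: 50

50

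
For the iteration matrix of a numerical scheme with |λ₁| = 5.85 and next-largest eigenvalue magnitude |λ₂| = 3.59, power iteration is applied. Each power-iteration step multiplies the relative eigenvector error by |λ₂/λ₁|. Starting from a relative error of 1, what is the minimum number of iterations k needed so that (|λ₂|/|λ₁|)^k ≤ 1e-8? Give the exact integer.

|λ₂/λ₁| = 3.59/5.85 = 0.61368
Need k ≥ ln(1e-8) / ln(0.61368) = -18.4207 / -0.4883 ≈ 37.725
Smallest integer k satisfying the bound: 38

38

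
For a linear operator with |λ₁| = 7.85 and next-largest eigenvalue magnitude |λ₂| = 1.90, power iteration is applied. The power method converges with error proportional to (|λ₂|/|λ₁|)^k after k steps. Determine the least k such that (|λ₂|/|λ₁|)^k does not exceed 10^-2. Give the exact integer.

4

|λ₂/λ₁| = 1.90/7.85 = 0.24204
Need k ≥ ln(10^-2) / ln(0.24204) = -4.6052 / -1.4187 ≈ 3.246
Smallest integer k satisfying the bound: 4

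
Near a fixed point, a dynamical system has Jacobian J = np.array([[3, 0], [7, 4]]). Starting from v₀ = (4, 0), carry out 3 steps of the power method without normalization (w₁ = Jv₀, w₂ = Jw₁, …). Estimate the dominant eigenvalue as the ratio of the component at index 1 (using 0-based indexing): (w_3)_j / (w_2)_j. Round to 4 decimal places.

w1 = Jv₀ = (12, 28)
w2 = Jw1 = (36, 196)
w3 = Jw2 = (108, 1036)
Ratio at component: 1036 / 196 = 5.2857

5.2857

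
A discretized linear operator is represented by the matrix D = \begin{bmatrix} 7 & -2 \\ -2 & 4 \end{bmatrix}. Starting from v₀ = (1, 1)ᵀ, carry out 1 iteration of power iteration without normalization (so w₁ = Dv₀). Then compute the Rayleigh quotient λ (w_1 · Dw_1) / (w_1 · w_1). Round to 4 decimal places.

5.2069

w1 = Dv₀ = (7·1 + (-2)·1; (-2)·1 + 4·1) = (5, 2)
Dw1 = (31, -2)
w1·Dw1 = 5·31 + 2·(-2) = 151; w1·w1 = 5·5 + 2·2 = 29
λ ≈ 151/29 = 5.2069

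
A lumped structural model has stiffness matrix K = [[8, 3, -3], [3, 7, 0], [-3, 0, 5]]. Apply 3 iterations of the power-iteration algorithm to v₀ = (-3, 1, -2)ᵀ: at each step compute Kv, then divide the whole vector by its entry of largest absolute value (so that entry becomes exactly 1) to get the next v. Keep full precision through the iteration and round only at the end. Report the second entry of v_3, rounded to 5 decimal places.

Kv0 = (-15.000000, -2.000000, -1.000000); divide by -15.000000 → v1 = (1.000000, 0.133333, 0.066667)
Kv1 = (8.200000, 3.933333, -2.666667); divide by 8.200000 → v2 = (1.000000, 0.479675, -0.325203)
Kv2 = (10.414634, 6.357724, -4.626016); divide by 10.414634 → v3 = (1.000000, 0.610461, -0.444184)
Requested entry of v3: -782/-1281 = 0.61046

0.61046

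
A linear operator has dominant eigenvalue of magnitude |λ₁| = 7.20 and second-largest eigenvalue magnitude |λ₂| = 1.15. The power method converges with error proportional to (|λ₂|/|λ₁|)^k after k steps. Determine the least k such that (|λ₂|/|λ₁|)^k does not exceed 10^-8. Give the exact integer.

|λ₂/λ₁| = 1.15/7.20 = 0.15972
Need k ≥ ln(10^-8) / ln(0.15972) = -18.4207 / -1.8343 ≈ 10.042
Smallest integer k satisfying the bound: 11

11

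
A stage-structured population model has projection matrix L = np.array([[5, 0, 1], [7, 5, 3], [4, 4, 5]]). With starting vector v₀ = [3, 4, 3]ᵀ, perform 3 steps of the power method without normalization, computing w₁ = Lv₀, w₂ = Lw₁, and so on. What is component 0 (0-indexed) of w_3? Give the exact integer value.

w1 = Lv₀ = (5·3 + 0·4 + 1·3; 7·3 + 5·4 + 3·3; 4·3 + 4·4 + 5·3) = (18, 50, 43)
w2 = Lw1 = (5·18 + 0·50 + 1·43; 7·18 + 5·50 + 3·43; 4·18 + 4·50 + 5·43) = (133, 505, 487)
w3 = Lw2 = (1152, 4917, 4987)
The requested component of w3 is 1152.

1152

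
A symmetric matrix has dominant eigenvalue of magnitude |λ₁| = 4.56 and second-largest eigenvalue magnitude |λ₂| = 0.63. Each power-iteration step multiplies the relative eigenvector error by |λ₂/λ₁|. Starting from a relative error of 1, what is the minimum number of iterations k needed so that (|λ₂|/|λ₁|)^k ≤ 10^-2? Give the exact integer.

|λ₂/λ₁| = 0.63/4.56 = 0.13816
Need k ≥ ln(10^-2) / ln(0.13816) = -4.6052 / -1.9794 ≈ 2.327
Smallest integer k satisfying the bound: 3

3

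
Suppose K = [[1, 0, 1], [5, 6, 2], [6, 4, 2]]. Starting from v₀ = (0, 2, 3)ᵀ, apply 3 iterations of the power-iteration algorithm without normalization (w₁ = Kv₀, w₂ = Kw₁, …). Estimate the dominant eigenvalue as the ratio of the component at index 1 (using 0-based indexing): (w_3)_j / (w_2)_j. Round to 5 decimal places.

8.12583

w1 = Kv₀ = (3, 18, 14)
w2 = Kw1 = (17, 151, 118)
w3 = Kw2 = (135, 1227, 942)
Ratio at component: 1227 / 151 = 8.12583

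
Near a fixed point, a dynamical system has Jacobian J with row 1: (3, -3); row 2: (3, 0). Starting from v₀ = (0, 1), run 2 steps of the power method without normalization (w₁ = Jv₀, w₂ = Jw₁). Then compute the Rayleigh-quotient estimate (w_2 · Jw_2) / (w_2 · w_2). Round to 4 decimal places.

1.5000

w1 = Jv₀ = (-3, 0)
w2 = Jw1 = (-9, -9)
Jw2 = (0, -27)
w2·Jw2 = (-9)·0 + (-9)·(-27) = 243; w2·w2 = (-9)·(-9) + (-9)·(-9) = 162
λ ≈ 243/162 = 1.5000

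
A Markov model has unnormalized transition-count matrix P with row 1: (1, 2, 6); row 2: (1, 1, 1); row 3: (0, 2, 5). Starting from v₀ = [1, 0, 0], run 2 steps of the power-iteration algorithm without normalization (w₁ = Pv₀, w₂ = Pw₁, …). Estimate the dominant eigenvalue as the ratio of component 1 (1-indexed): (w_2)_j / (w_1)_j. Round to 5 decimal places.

w1 = Pv₀ = (1, 1, 0)
w2 = Pw1 = (3, 2, 2)
Ratio at component: 3 / 1 = 3.00000

λ ≈ 3.00000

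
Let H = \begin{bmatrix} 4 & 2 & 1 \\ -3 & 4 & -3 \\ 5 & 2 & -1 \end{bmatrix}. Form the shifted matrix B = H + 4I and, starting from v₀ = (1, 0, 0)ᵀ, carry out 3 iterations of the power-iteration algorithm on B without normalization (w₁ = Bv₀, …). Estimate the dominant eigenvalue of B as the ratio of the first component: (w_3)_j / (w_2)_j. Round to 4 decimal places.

6.7778

B = H + 4I has rows (8, 2, 1); (-3, 8, -3); (5, 2, 3)
w1 = Bv₀ = (8, -3, 5)
w2 = Bw1 = (63, -63, 49)
w3 = Bw2 = (427, -840, 336)
Ratio: 427/63 = 6.7778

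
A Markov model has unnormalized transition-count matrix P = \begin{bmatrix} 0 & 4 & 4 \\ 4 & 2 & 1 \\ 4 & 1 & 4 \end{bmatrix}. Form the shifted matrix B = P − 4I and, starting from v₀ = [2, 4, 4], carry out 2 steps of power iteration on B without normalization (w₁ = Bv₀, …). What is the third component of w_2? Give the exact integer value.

B = P − 4I has rows (-4, 4, 4); (4, -2, 1); (4, 1, 0)
w1 = Bv₀ = ((-4)·2 + 4·4 + 4·4; 4·2 + (-2)·4 + 1·4; 4·2 + 1·4 + 0·4) = (24, 4, 12)
w2 = Bw1 = ((-4)·24 + 4·4 + 4·12; 4·24 + (-2)·4 + 1·12; 4·24 + 1·4 + 0·12) = (-32, 100, 100)
Requested component of w2: 100

100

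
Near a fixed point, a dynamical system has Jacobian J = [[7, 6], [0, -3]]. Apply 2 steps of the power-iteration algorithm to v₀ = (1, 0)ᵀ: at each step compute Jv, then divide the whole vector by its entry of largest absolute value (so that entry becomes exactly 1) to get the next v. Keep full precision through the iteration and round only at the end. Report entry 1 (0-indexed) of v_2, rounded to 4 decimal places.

0.0000

Jv0 = (7.00000, 0.00000); divide by 7.00000 → v1 = (1.00000, 0.00000)
Jv1 = (7.00000, 0.00000); divide by 7.00000 → v2 = (1.00000, 0.00000)
Requested entry of v2: 0/49 = 0.0000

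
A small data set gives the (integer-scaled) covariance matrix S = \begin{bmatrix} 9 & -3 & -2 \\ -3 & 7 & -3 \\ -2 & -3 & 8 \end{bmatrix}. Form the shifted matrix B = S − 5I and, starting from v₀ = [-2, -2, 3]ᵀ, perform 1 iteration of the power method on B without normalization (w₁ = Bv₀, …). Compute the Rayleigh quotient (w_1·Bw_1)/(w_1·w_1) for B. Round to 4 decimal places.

B = S − 5I has rows (4, -3, -2); (-3, 2, -3); (-2, -3, 3)
w1 = Bv₀ = (4·(-2) + (-3)·(-2) + (-2)·3; (-3)·(-2) + 2·(-2) + (-3)·3; (-2)·(-2) + (-3)·(-2) + 3·3) = (-8, -7, 19)
Bw1 = (-49, -47, 94)
w1·Bw1 = 2507; w1·w1 = 474; μ ≈ 2507/474 = 5.2890

μ ≈ 5.2890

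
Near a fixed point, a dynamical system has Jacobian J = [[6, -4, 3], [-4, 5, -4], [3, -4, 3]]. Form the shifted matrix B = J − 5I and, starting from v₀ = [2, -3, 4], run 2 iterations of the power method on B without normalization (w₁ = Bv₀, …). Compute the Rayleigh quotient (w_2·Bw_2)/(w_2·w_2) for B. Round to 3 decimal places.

B = J − 5I has rows (1, -4, 3); (-4, 0, -4); (3, -4, -2)
w1 = Bv₀ = (1·2 + (-4)·(-3) + 3·4; (-4)·2 + 0·(-3) + (-4)·4; 3·2 + (-4)·(-3) + (-2)·4) = (26, -24, 10)
w2 = Bw1 = (1·26 + (-4)·(-24) + 3·10; (-4)·26 + 0·(-24) + (-4)·10; 3·26 + (-4)·(-24) + (-2)·10) = (152, -144, 154)
Bw2 = (1190, -1224, 724)
w2·Bw2 = 468632; w2·w2 = 67556; μ ≈ 468632/67556 = 6.937

μ ≈ 6.937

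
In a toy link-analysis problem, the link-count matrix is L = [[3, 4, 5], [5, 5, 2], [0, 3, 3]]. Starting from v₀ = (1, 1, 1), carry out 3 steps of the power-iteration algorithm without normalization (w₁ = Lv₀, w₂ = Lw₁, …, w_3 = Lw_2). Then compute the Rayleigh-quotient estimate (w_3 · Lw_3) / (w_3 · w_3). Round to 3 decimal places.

λ ≈ 10.122

w1 = Lv₀ = (12, 12, 6)
w2 = Lw1 = (114, 132, 54)
w3 = Lw2 = (1140, 1338, 558)
Lw3 = (11562, 13506, 5688)
w3·Lw3 = 1140·11562 + 1338·13506 + 558·5688 = 34425612; w3·w3 = 1140·1140 + 1338·1338 + 558·558 = 3401208
λ ≈ 34425612/3401208 = 10.122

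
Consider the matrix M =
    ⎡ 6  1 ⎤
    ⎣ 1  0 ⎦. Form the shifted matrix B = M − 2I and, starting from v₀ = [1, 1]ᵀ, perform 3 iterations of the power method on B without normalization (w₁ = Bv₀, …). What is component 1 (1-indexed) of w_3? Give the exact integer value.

B = M − 2I has rows (4, 1); (1, -2)
w1 = Bv₀ = (4·1 + 1·1; 1·1 + (-2)·1) = (5, -1)
w2 = Bw1 = (4·5 + 1·(-1); 1·5 + (-2)·(-1)) = (19, 7)
w3 = Bw2 = (83, 5)
Requested component of w3: 83

83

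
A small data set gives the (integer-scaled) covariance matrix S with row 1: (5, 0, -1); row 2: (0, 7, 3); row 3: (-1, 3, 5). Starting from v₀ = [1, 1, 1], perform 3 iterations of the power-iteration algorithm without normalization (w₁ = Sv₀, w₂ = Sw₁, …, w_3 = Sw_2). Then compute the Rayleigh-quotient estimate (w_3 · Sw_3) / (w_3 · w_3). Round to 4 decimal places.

w1 = Sv₀ = (4, 10, 7)
w2 = Sw1 = (13, 91, 61)
w3 = Sw2 = (4, 820, 565)
Sw3 = (-545, 7435, 5281)
w3·Sw3 = 4·(-545) + 820·7435 + 565·5281 = 9078285; w3·w3 = 4·4 + 820·820 + 565·565 = 991641
λ ≈ 9078285/991641 = 9.1548

λ ≈ 9.1548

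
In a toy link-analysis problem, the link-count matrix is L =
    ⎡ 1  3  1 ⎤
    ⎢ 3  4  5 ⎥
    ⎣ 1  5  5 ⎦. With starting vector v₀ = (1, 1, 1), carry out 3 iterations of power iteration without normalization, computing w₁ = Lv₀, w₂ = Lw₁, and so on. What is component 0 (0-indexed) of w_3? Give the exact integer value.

526

w1 = Lv₀ = (5, 12, 11)
w2 = Lw1 = (52, 118, 120)
w3 = Lw2 = (526, 1228, 1242)
The requested component of w3 is 526.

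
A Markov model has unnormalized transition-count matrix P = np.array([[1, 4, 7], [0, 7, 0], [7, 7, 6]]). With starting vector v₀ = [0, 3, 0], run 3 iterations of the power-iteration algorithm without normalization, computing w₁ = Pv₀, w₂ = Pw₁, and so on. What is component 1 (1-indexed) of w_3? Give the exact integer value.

w1 = Pv₀ = (1·0 + 4·3 + 7·0; 0·0 + 7·3 + 0·0; 7·0 + 7·3 + 6·0) = (12, 21, 21)
w2 = Pw1 = (1·12 + 4·21 + 7·21; 0·12 + 7·21 + 0·21; 7·12 + 7·21 + 6·21) = (243, 147, 357)
w3 = Pw2 = (3330, 1029, 4872)
The requested component of w3 is 3330.

3330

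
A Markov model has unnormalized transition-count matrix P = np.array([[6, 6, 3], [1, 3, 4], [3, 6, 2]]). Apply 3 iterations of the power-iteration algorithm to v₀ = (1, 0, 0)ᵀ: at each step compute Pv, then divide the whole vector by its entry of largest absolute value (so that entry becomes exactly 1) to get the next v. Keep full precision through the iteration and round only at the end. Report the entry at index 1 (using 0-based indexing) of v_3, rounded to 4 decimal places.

0.4483

Pv0 = (6.00000, 1.00000, 3.00000); divide by 6.00000 → v1 = (1.00000, 0.16667, 0.50000)
Pv1 = (8.50000, 3.50000, 5.00000); divide by 8.50000 → v2 = (1.00000, 0.41176, 0.58824)
Pv2 = (10.23529, 4.58824, 6.64706); divide by 10.23529 → v3 = (1.00000, 0.44828, 0.64943)
Requested entry of v3: 234/522 = 0.4483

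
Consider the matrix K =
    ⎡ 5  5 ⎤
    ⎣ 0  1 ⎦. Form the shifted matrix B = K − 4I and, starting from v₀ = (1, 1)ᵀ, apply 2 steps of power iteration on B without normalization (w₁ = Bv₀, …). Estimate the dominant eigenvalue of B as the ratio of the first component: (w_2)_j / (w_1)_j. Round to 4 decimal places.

B = K − 4I has rows (1, 5); (0, -3)
w1 = Bv₀ = (1·1 + 5·1; 0·1 + (-3)·1) = (6, -3)
w2 = Bw1 = (1·6 + 5·(-3); 0·6 + (-3)·(-3)) = (-9, 9)
Ratio: -9/6 = -1.5000

μ ≈ -1.5000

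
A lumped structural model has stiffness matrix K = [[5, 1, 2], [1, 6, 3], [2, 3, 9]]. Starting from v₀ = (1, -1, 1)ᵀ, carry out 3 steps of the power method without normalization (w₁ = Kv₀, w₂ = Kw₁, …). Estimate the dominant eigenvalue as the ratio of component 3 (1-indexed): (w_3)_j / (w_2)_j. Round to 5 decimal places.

λ ≈ 10.82051

w1 = Kv₀ = (6, -2, 8)
w2 = Kw1 = (44, 18, 78)
w3 = Kw2 = (394, 386, 844)
Ratio at component: 844 / 78 = 10.82051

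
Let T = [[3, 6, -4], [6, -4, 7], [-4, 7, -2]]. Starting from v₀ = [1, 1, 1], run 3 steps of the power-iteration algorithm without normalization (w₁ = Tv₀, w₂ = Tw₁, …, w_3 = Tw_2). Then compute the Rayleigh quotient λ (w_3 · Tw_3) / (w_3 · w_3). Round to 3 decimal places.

λ ≈ -8.456

w1 = Tv₀ = (5, 9, 1)
w2 = Tw1 = (65, 1, 41)
w3 = Tw2 = (37, 673, -335)
Tw3 = (5489, -4815, 5233)
w3·Tw3 = 37·5489 + 673·(-4815) + (-335)·5233 = -4790457; w3·w3 = 37·37 + 673·673 + (-335)·(-335) = 566523
λ ≈ -4790457/566523 = -8.456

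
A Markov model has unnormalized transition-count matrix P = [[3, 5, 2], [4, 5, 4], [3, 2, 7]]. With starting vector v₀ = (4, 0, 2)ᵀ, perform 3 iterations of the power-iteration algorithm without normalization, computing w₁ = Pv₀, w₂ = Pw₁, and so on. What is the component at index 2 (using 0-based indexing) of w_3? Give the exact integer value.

3182

w1 = Pv₀ = (16, 24, 26)
w2 = Pw1 = (220, 288, 278)
w3 = Pw2 = (2656, 3432, 3182)
The requested component of w3 is 3182.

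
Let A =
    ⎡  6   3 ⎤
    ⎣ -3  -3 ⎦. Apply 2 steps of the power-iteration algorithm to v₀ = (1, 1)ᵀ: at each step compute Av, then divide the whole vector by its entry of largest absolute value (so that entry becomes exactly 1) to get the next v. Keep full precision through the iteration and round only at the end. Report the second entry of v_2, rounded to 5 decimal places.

-0.25000

Av0 = (9.000000, -6.000000); divide by 9.000000 → v1 = (1.000000, -0.666667)
Av1 = (4.000000, -1.000000); divide by 4.000000 → v2 = (1.000000, -0.250000)
Requested entry of v2: -9/36 = -0.25000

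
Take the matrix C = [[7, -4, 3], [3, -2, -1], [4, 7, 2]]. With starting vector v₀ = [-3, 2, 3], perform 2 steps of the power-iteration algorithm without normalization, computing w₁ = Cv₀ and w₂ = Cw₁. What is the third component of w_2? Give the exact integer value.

-176

w1 = Cv₀ = (-20, -16, 8)
w2 = Cw1 = (-52, -36, -176)
The requested component of w2 is -176.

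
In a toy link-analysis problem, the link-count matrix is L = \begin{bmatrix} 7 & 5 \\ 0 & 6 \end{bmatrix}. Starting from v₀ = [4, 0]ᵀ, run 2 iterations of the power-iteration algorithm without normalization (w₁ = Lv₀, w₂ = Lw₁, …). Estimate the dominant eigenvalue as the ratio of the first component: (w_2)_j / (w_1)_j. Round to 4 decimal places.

λ ≈ 7.0000

w1 = Lv₀ = (7·4 + 5·0; 0·4 + 6·0) = (28, 0)
w2 = Lw1 = (7·28 + 5·0; 0·28 + 6·0) = (196, 0)
Ratio at component: 196 / 28 = 7.0000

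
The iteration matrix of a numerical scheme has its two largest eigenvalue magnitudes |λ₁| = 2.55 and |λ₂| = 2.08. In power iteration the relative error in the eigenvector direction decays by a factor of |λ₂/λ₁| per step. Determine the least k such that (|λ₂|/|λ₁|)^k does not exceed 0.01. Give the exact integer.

23

|λ₂/λ₁| = 2.08/2.55 = 0.81569
Need k ≥ ln(0.01) / ln(0.81569) = -4.6052 / -0.2037 ≈ 22.605
Smallest integer k satisfying the bound: 23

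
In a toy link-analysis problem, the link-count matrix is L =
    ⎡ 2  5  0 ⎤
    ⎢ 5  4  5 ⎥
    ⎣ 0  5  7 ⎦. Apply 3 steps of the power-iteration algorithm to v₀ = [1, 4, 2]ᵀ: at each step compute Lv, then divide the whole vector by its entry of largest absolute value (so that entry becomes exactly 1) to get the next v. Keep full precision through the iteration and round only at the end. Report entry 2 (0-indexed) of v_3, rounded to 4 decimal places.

Lv0 = (22.00000, 31.00000, 34.00000); divide by 34.00000 → v1 = (0.64706, 0.91176, 1.00000)
Lv1 = (5.85294, 11.88235, 11.55882); divide by 11.88235 → v2 = (0.49257, 1.00000, 0.97277)
Lv2 = (5.98515, 11.32673, 11.80941); divide by 11.80941 → v3 = (0.50681, 0.95913, 1.00000)
Requested entry of v3: 4771/4771 = 1.0000

1.0000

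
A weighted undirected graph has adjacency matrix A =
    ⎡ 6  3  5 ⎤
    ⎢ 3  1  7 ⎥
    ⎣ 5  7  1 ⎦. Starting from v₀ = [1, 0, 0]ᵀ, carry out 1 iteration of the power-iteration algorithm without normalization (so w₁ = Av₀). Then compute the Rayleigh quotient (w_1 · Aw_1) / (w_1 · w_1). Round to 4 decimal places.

λ ≈ 12.4000

w1 = Av₀ = (6·1 + 3·0 + 5·0; 3·1 + 1·0 + 7·0; 5·1 + 7·0 + 1·0) = (6, 3, 5)
Aw1 = (70, 56, 56)
w1·Aw1 = 6·70 + 3·56 + 5·56 = 868; w1·w1 = 6·6 + 3·3 + 5·5 = 70
λ ≈ 868/70 = 12.4000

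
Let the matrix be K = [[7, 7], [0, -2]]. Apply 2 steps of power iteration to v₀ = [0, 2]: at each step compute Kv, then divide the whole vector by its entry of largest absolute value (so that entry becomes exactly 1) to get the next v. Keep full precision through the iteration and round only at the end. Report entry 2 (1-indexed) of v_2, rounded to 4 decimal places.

0.1143

Kv0 = (14.00000, -4.00000); divide by 14.00000 → v1 = (1.00000, -0.28571)
Kv1 = (5.00000, 0.57143); divide by 5.00000 → v2 = (1.00000, 0.11429)
Requested entry of v2: 8/70 = 0.1143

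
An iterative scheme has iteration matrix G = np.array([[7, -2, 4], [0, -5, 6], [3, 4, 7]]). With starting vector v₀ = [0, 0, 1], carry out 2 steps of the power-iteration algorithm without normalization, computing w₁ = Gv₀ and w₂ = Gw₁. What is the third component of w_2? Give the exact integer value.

85

w1 = Gv₀ = (4, 6, 7)
w2 = Gw1 = (44, 12, 85)
The requested component of w2 is 85.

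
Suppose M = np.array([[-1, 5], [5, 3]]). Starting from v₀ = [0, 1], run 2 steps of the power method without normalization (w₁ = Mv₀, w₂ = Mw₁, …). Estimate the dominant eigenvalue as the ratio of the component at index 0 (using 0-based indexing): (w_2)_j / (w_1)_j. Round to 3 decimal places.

w1 = Mv₀ = (5, 3)
w2 = Mw1 = (10, 34)
Ratio at component: 10 / 5 = 2.000

2.000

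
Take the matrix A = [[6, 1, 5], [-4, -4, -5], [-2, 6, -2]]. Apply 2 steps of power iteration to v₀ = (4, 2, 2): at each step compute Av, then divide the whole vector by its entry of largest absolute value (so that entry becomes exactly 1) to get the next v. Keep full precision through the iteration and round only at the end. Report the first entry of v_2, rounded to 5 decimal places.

-0.65942

Av0 = (36.000000, -34.000000, 0.000000); divide by 36.000000 → v1 = (1.000000, -0.944444, 0.000000)
Av1 = (5.055556, -0.222222, -7.666667); divide by -7.666667 → v2 = (-0.659420, 0.028986, 1.000000)
Requested entry of v2: 182/-276 = -0.65942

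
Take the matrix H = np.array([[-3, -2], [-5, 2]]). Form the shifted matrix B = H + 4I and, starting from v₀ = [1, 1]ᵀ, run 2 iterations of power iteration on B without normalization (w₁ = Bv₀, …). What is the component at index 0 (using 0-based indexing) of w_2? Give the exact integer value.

-3

B = H + 4I has rows (1, -2); (-5, 6)
w1 = Bv₀ = (1·1 + (-2)·1; (-5)·1 + 6·1) = (-1, 1)
w2 = Bw1 = (1·(-1) + (-2)·1; (-5)·(-1) + 6·1) = (-3, 11)
Requested component of w2: -3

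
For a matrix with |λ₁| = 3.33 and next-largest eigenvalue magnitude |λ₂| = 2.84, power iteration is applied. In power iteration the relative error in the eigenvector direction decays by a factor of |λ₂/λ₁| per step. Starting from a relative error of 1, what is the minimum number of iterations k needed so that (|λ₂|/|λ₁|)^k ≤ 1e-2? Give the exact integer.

29

|λ₂/λ₁| = 2.84/3.33 = 0.85285
Need k ≥ ln(1e-2) / ln(0.85285) = -4.6052 / -0.1592 ≈ 28.933
Smallest integer k satisfying the bound: 29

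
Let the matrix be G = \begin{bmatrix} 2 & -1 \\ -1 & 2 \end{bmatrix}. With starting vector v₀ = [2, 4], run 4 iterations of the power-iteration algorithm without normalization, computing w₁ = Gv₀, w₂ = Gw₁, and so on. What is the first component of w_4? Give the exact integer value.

-78

w1 = Gv₀ = (2·2 + (-1)·4; (-1)·2 + 2·4) = (0, 6)
w2 = Gw1 = (2·0 + (-1)·6; (-1)·0 + 2·6) = (-6, 12)
w3 = Gw2 = (-24, 30)
w4 = Gw3 = (-78, 84)
The requested component of w4 is -78.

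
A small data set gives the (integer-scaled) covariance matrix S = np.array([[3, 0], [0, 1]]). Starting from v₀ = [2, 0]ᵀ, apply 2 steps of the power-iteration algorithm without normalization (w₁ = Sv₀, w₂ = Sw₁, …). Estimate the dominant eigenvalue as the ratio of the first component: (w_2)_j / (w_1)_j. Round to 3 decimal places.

λ ≈ 3.000

w1 = Sv₀ = (3·2 + 0·0; 0·2 + 1·0) = (6, 0)
w2 = Sw1 = (3·6 + 0·0; 0·6 + 1·0) = (18, 0)
Ratio at component: 18 / 6 = 3.000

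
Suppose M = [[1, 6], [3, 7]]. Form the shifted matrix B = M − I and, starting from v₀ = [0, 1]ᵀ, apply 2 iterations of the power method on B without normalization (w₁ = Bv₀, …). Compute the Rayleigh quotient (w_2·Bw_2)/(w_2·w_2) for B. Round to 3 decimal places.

B = M − I has rows (0, 6); (3, 6)
w1 = Bv₀ = (6, 6)
w2 = Bw1 = (36, 54)
Bw2 = (324, 432)
w2·Bw2 = 34992; w2·w2 = 4212; μ ≈ 34992/4212 = 8.308

μ ≈ 8.308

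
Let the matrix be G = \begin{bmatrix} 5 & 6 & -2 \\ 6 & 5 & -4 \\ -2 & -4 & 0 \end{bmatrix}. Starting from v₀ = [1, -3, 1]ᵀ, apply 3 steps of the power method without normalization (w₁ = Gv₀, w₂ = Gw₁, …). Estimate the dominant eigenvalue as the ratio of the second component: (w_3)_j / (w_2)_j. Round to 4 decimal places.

λ ≈ 12.0051

w1 = Gv₀ = (-15, -13, 10)
w2 = Gw1 = (-173, -195, 82)
w3 = Gw2 = (-2199, -2341, 1126)
Ratio at component: -2341 / -195 = 12.0051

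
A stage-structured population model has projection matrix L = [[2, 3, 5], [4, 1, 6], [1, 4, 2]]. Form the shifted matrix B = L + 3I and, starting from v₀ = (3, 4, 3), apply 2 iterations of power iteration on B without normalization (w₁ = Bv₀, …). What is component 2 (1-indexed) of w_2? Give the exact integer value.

B = L + 3I has rows (5, 3, 5); (4, 4, 6); (1, 4, 5)
w1 = Bv₀ = (5·3 + 3·4 + 5·3; 4·3 + 4·4 + 6·3; 1·3 + 4·4 + 5·3) = (42, 46, 34)
w2 = Bw1 = (5·42 + 3·46 + 5·34; 4·42 + 4·46 + 6·34; 1·42 + 4·46 + 5·34) = (518, 556, 396)
Requested component of w2: 556

556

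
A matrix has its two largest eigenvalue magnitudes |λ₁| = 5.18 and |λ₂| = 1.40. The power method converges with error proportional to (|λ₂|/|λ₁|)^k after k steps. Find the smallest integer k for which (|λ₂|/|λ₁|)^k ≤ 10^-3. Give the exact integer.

6

|λ₂/λ₁| = 1.40/5.18 = 0.27027
Need k ≥ ln(10^-3) / ln(0.27027) = -6.9078 / -1.3083 ≈ 5.280
Smallest integer k satisfying the bound: 6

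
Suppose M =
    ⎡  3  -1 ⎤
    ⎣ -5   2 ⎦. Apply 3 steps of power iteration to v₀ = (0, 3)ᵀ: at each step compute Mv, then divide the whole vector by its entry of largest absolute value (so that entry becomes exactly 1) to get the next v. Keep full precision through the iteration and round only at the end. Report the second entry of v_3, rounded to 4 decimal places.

Mv0 = (-3.00000, 6.00000); divide by 6.00000 → v1 = (-0.50000, 1.00000)
Mv1 = (-2.50000, 4.50000); divide by 4.50000 → v2 = (-0.55556, 1.00000)
Mv2 = (-2.66667, 4.77778); divide by 4.77778 → v3 = (-0.55814, 1.00000)
Requested entry of v3: 129/129 = 1.0000

1.0000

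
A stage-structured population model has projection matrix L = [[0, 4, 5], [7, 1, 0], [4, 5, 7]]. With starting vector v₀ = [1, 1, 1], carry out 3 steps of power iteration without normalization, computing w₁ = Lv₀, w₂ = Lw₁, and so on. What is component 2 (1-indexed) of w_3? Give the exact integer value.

855

w1 = Lv₀ = (9, 8, 16)
w2 = Lw1 = (112, 71, 188)
w3 = Lw2 = (1224, 855, 2119)
The requested component of w3 is 855.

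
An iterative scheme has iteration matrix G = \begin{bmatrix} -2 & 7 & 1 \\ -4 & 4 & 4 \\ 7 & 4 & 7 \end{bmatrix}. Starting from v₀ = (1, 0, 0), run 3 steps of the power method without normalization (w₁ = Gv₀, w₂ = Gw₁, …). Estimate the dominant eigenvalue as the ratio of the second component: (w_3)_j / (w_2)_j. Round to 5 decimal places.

w1 = Gv₀ = ((-2)·1 + 7·0 + 1·0; (-4)·1 + 4·0 + 4·0; 7·1 + 4·0 + 7·0) = (-2, -4, 7)
w2 = Gw1 = ((-2)·(-2) + 7·(-4) + 1·7; (-4)·(-2) + 4·(-4) + 4·7; 7·(-2) + 4·(-4) + 7·7) = (-17, 20, 19)
w3 = Gw2 = (193, 224, 94)
Ratio at component: 224 / 20 = 11.20000

λ ≈ 11.20000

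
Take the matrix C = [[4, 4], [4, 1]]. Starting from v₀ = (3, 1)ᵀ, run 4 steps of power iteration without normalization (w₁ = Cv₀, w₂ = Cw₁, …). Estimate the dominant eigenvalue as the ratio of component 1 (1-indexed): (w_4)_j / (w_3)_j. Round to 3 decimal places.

λ ≈ 6.803

w1 = Cv₀ = (4·3 + 4·1; 4·3 + 1·1) = (16, 13)
w2 = Cw1 = (4·16 + 4·13; 4·16 + 1·13) = (116, 77)
w3 = Cw2 = (772, 541)
w4 = Cw3 = (5252, 3629)
Ratio at component: 5252 / 772 = 6.803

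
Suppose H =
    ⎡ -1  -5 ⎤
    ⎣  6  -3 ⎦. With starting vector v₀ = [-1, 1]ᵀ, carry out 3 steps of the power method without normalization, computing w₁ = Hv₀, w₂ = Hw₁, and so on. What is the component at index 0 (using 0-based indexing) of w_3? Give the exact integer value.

-64

w1 = Hv₀ = ((-1)·(-1) + (-5)·1; 6·(-1) + (-3)·1) = (-4, -9)
w2 = Hw1 = ((-1)·(-4) + (-5)·(-9); 6·(-4) + (-3)·(-9)) = (49, 3)
w3 = Hw2 = (-64, 285)
The requested component of w3 is -64.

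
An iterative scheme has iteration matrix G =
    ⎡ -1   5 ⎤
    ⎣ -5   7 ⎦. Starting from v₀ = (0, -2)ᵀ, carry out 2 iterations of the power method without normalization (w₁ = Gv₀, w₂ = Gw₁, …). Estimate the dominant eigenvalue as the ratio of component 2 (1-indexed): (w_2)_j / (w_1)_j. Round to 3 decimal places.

w1 = Gv₀ = ((-1)·0 + 5·(-2); (-5)·0 + 7·(-2)) = (-10, -14)
w2 = Gw1 = ((-1)·(-10) + 5·(-14); (-5)·(-10) + 7·(-14)) = (-60, -48)
Ratio at component: -48 / -14 = 3.429

3.429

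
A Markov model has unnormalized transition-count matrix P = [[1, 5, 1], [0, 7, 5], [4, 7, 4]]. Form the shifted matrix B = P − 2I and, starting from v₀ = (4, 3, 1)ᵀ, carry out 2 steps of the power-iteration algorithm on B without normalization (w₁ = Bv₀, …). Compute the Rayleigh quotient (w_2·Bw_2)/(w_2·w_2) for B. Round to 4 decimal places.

10.6859

B = P − 2I has rows (-1, 5, 1); (0, 5, 5); (4, 7, 2)
w1 = Bv₀ = ((-1)·4 + 5·3 + 1·1; 0·4 + 5·3 + 5·1; 4·4 + 7·3 + 2·1) = (12, 20, 39)
w2 = Bw1 = ((-1)·12 + 5·20 + 1·39; 0·12 + 5·20 + 5·39; 4·12 + 7·20 + 2·39) = (127, 295, 266)
Bw2 = (1614, 2805, 3105)
w2·Bw2 = 1858383; w2·w2 = 173910; μ ≈ 1858383/173910 = 10.6859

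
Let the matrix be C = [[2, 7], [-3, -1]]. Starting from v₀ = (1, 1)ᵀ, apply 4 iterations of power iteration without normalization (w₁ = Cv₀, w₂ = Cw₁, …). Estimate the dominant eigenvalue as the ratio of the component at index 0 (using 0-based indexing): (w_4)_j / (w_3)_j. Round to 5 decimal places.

λ ≈ -0.04972

w1 = Cv₀ = (2·1 + 7·1; (-3)·1 + (-1)·1) = (9, -4)
w2 = Cw1 = (2·9 + 7·(-4); (-3)·9 + (-1)·(-4)) = (-10, -23)
w3 = Cw2 = (-181, 53)
w4 = Cw3 = (9, 490)
Ratio at component: 9 / -181 = -0.04972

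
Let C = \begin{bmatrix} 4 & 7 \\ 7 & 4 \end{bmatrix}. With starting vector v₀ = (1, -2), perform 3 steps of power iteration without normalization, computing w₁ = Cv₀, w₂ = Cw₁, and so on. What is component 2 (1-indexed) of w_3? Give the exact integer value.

w1 = Cv₀ = (-10, -1)
w2 = Cw1 = (-47, -74)
w3 = Cw2 = (-706, -625)
The requested component of w3 is -625.

-625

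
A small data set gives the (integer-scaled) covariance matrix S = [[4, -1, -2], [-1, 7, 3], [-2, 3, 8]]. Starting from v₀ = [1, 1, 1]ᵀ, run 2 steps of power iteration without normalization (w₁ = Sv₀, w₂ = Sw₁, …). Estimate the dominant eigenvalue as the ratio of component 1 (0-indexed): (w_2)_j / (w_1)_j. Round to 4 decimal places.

w1 = Sv₀ = (1, 9, 9)
w2 = Sw1 = (-23, 89, 97)
Ratio at component: 89 / 9 = 9.8889

λ ≈ 9.8889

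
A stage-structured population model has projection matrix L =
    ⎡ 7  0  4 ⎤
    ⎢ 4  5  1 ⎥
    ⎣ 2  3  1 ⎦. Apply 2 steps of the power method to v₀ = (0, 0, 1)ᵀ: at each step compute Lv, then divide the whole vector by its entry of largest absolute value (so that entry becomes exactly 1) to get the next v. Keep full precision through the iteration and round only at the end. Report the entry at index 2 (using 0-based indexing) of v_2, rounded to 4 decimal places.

0.3750

Lv0 = (4.00000, 1.00000, 1.00000); divide by 4.00000 → v1 = (1.00000, 0.25000, 0.25000)
Lv1 = (8.00000, 5.50000, 3.00000); divide by 8.00000 → v2 = (1.00000, 0.68750, 0.37500)
Requested entry of v2: 12/32 = 0.3750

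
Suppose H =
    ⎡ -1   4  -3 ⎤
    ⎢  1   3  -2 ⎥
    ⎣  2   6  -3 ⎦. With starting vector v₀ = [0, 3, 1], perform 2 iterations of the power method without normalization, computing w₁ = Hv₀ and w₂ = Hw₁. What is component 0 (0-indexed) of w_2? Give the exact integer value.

-26

w1 = Hv₀ = ((-1)·0 + 4·3 + (-3)·1; 1·0 + 3·3 + (-2)·1; 2·0 + 6·3 + (-3)·1) = (9, 7, 15)
w2 = Hw1 = ((-1)·9 + 4·7 + (-3)·15; 1·9 + 3·7 + (-2)·15; 2·9 + 6·7 + (-3)·15) = (-26, 0, 15)
The requested component of w2 is -26.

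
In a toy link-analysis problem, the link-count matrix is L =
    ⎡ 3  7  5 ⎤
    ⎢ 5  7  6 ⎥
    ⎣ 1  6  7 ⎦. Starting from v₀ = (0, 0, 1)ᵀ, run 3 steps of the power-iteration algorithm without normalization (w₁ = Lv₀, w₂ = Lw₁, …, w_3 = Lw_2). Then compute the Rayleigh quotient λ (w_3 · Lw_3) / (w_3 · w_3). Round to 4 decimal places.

w1 = Lv₀ = (5, 6, 7)
w2 = Lw1 = (92, 109, 90)
w3 = Lw2 = (1489, 1763, 1376)
Lw3 = (23688, 28042, 21699)
w3·Lw3 = 1489·23688 + 1763·28042 + 1376·21699 = 114567302; w3·w3 = 1489·1489 + 1763·1763 + 1376·1376 = 7218666
λ ≈ 114567302/7218666 = 15.8710

15.8710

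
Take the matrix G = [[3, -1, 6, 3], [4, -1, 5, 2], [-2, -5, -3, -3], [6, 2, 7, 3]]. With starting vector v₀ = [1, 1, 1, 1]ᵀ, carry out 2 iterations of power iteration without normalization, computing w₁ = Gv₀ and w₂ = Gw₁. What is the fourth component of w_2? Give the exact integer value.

49

w1 = Gv₀ = (3·1 + (-1)·1 + 6·1 + 3·1; 4·1 + (-1)·1 + 5·1 + 2·1; (-2)·1 + (-5)·1 + (-3)·1 + (-3)·1; 6·1 + 2·1 + 7·1 + 3·1) = (11, 10, -13, 18)
w2 = Gw1 = (3·11 + (-1)·10 + 6·(-13) + 3·18; 4·11 + (-1)·10 + 5·(-13) + 2·18; (-2)·11 + (-5)·10 + (-3)·(-13) + (-3)·18; 6·11 + 2·10 + 7·(-13) + 3·18) = (-1, 5, -87, 49)
The requested component of w2 is 49.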